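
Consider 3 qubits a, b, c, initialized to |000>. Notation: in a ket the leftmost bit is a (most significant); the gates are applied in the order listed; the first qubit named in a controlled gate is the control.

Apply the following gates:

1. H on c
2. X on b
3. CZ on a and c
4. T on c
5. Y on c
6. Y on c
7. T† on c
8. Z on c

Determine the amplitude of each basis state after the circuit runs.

The resulting statevector has amplitude sqrt(2)/2 on |010>, -sqrt(2)/2 on |011>, and 0 on every other basis state.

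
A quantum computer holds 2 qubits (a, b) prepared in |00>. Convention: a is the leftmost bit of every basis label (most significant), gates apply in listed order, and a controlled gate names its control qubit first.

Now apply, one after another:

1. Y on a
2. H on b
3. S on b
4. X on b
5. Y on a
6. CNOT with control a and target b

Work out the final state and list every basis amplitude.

The final amplitudes are sqrt(2)*I/2 on |00>, sqrt(2)/2 on |01>, 0 on |10>, 0 on |11>.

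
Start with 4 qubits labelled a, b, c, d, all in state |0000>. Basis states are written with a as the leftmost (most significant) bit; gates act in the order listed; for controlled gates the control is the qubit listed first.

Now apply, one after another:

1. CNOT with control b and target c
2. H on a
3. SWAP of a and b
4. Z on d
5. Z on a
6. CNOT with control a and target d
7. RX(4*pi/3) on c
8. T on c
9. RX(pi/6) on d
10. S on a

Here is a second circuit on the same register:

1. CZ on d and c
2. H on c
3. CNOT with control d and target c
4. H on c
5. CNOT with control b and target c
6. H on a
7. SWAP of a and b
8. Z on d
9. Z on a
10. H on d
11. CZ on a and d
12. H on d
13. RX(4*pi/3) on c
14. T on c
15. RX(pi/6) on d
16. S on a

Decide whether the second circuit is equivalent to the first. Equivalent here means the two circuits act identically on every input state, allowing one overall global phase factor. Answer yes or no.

Yes, they are equivalent — the unitaries differ by at most a global phase.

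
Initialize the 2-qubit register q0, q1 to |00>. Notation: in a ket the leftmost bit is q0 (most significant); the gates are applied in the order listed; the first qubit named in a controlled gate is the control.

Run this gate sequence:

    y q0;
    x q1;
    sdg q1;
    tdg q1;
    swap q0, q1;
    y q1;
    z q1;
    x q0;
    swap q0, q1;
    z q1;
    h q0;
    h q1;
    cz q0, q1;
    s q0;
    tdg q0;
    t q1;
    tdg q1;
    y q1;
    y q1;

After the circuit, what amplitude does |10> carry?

The amplitude on |10> is -I/2.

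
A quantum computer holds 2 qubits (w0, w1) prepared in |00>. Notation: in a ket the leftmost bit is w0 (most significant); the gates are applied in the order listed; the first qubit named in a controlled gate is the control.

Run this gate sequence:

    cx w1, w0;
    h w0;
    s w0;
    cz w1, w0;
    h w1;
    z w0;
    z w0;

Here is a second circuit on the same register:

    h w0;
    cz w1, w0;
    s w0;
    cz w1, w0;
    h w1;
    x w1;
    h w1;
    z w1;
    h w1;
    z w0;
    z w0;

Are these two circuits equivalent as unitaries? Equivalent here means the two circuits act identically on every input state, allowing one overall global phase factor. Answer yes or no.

Yes: on every input state the two circuits agree up to one overall phase factor.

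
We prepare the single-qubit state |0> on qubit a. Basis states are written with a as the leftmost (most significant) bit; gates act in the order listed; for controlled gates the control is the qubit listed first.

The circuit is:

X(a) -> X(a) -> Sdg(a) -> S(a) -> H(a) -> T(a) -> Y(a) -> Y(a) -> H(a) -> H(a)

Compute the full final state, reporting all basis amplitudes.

After the circuit, the state carries amplitude sqrt(2)/2 on |0>, sqrt(2)*exp(I*pi/4)/2 on |1>.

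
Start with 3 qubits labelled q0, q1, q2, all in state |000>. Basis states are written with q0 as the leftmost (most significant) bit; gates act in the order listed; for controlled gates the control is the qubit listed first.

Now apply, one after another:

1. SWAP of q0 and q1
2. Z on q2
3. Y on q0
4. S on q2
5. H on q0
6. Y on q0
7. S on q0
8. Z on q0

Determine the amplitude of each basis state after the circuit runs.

The resulting statevector has amplitude -sqrt(2)/2 on |000>, sqrt(2)*I/2 on |100>, and 0 on every other basis state.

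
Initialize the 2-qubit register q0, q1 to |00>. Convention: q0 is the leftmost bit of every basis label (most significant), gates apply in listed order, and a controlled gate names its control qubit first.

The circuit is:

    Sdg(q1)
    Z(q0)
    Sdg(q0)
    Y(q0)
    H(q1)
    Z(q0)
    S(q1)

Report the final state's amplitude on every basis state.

The final amplitudes are 0 on |00>, 0 on |01>, -sqrt(2)*I/2 on |10>, sqrt(2)/2 on |11>.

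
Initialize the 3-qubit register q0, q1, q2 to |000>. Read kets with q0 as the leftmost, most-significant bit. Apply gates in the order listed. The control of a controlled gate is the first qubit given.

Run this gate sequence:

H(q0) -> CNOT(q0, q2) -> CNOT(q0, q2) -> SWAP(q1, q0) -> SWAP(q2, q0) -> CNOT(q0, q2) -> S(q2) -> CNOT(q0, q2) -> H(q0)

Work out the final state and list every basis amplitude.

The resulting statevector has amplitude 1/2 on |000>, 0 on |001>, 1/2 on |010>, 0 on |011>, 1/2 on |100>, 0 on |101>, 1/2 on |110>, 0 on |111>.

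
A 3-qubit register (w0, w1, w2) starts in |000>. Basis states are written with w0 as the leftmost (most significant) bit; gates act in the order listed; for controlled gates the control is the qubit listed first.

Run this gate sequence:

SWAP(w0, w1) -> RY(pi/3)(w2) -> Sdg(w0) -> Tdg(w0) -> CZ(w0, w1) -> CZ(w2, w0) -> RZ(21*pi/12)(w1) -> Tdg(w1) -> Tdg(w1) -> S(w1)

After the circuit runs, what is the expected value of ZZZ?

The observable ZZZ averages to 1/2.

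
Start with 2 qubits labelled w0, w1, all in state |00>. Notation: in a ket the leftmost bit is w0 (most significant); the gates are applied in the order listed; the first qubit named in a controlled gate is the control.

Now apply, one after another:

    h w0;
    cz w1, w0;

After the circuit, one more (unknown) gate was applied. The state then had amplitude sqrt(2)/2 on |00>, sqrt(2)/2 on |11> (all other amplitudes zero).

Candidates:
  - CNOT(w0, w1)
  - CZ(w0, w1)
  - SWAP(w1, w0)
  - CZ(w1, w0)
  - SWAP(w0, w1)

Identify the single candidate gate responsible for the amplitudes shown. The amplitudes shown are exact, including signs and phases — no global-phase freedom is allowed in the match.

The unique candidate consistent with the amplitudes is CNOT(w0, w1).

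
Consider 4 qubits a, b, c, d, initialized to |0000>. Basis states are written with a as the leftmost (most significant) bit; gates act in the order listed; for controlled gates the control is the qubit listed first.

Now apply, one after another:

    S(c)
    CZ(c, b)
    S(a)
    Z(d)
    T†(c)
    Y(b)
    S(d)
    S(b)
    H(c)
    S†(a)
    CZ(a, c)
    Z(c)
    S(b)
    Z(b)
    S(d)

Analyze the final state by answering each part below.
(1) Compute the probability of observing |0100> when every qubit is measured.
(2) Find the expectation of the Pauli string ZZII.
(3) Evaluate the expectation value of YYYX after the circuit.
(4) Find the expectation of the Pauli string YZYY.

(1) A full measurement returns |0100> with probability 1/2.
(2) The observable ZZII averages to -1.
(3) In the final state, YYYX has expectation 0.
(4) The observable YZYY averages to 0.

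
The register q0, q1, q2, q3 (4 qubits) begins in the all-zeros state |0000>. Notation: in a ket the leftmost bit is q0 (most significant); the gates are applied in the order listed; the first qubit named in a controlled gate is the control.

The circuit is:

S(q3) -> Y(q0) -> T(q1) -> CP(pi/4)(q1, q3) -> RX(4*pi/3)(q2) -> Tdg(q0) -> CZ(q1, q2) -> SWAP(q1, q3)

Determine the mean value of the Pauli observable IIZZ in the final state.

In the final state, IIZZ has expectation -1/2.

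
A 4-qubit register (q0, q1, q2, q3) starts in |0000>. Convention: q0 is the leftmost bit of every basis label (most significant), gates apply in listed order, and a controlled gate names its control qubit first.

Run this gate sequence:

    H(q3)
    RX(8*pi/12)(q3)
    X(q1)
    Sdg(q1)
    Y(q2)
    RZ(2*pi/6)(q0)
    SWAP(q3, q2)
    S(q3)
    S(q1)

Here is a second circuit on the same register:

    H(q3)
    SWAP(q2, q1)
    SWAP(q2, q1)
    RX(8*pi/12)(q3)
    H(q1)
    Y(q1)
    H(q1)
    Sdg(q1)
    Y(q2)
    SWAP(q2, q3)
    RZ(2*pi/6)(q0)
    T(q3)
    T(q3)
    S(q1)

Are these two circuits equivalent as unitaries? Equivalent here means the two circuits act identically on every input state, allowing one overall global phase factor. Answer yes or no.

No, they are not equivalent — no single phase factor reconciles the two unitaries.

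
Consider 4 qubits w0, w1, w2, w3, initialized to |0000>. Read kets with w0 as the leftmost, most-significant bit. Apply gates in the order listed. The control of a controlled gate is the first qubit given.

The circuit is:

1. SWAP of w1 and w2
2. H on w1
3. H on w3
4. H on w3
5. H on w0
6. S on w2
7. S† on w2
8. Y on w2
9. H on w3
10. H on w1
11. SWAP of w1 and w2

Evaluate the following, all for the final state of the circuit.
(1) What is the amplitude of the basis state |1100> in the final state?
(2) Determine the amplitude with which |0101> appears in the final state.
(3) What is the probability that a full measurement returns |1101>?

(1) |1100> carries amplitude I/2 in the final state.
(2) The final state's coefficient on |0101> equals I/2.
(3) The probability of measuring |1101> is 1/4.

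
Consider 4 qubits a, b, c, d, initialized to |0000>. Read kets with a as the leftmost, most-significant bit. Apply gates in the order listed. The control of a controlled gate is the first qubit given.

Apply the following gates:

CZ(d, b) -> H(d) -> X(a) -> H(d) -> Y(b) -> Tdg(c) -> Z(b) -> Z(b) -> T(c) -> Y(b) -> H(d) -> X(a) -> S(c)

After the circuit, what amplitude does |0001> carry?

The amplitude on |0001> is sqrt(2)/2. Key observation: gates 4-11 undo each other exactly, leaving only the rest of the circuit to track.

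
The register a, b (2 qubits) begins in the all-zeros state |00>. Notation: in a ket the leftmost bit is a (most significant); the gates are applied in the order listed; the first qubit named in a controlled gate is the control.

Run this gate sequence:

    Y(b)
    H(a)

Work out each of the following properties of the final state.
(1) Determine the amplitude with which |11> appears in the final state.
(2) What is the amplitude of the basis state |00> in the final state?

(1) The final state's coefficient on |11> equals sqrt(2)*I/2.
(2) The amplitude on |00> is 0.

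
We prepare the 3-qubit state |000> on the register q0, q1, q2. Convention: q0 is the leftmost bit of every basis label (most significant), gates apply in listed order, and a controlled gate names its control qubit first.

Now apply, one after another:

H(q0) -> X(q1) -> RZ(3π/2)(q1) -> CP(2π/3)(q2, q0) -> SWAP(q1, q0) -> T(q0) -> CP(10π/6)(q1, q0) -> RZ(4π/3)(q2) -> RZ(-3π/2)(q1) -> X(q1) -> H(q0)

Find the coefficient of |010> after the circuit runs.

The final state's coefficient on |010> equals -exp(I*pi/12)/2.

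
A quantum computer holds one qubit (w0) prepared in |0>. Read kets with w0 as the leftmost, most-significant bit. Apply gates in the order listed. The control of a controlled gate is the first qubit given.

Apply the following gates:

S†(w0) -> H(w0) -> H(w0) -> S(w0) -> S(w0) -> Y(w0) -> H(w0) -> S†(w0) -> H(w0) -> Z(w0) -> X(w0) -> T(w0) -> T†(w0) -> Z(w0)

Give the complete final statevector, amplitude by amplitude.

After the circuit, the state carries amplitude -1/2 - I/2 on |0>, 1/2 - I/2 on |1>.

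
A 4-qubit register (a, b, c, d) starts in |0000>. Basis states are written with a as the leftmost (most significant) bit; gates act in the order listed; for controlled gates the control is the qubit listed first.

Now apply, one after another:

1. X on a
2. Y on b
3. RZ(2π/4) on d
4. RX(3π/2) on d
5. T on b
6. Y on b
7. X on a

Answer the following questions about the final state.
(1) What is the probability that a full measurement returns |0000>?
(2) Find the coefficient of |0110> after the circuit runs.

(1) Outcome |0000> occurs with probability 1/2.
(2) |0110> carries amplitude 0 in the final state.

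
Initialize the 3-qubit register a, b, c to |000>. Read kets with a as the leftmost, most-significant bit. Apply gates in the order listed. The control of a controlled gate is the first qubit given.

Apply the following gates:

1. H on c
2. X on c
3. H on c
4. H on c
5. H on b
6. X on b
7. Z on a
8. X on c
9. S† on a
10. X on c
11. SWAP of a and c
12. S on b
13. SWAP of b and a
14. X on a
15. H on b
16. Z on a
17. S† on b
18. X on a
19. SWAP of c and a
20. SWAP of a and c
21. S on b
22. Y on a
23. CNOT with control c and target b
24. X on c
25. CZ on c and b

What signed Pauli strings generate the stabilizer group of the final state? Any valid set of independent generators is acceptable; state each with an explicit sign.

The final state is stabilized by the group generated by -YII, +IZI, -IIZ; other independent generating sets are equally valid. Key observation: steps 3-4 multiply out to the identity, so the circuit reduces to the remaining gates.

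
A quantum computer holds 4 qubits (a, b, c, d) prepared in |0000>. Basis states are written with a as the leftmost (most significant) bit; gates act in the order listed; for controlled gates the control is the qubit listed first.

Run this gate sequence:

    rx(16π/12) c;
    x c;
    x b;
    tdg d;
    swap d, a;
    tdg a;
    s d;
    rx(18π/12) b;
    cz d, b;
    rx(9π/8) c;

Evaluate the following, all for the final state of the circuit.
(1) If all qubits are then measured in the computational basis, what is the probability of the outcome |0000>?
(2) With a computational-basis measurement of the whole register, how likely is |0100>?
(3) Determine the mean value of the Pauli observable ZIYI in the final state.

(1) Outcome |0000> occurs with probability -sqrt(sqrt(2) + 2)/16 + sqrt(6 - 3*sqrt(2))/16 + 1/4.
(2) The probability of measuring |0100> is -sqrt(sqrt(2) + 2)/16 + sqrt(6 - 3*sqrt(2))/16 + 1/4.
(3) In the final state, ZIYI has expectation sqrt(2 - sqrt(2))/4 + sqrt(3*sqrt(2) + 6)/4.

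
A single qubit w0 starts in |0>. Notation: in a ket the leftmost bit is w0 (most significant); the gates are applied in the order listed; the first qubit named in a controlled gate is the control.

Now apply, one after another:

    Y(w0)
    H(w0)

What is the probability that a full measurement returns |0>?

The probability of measuring |0> is 1/2.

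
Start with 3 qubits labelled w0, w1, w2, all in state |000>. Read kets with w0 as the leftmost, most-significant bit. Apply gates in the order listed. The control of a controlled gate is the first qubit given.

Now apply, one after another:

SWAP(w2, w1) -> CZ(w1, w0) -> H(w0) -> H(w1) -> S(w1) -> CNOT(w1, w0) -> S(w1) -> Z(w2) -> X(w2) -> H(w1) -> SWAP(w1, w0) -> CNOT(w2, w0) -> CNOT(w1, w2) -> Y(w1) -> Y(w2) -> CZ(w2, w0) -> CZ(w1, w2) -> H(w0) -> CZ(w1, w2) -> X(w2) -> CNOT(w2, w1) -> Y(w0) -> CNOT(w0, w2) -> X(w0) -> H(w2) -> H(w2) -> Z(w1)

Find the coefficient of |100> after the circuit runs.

|100> carries amplitude -I/2 in the final state. Key observation: gates 25-26 undo each other exactly, leaving only the rest of the circuit to track.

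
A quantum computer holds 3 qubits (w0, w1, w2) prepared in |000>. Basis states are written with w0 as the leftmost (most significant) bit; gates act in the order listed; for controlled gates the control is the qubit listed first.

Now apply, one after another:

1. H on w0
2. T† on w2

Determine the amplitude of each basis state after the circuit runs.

The final amplitudes are sqrt(2)/2 on |000>, sqrt(2)/2 on |100>, and 0 on every other basis state.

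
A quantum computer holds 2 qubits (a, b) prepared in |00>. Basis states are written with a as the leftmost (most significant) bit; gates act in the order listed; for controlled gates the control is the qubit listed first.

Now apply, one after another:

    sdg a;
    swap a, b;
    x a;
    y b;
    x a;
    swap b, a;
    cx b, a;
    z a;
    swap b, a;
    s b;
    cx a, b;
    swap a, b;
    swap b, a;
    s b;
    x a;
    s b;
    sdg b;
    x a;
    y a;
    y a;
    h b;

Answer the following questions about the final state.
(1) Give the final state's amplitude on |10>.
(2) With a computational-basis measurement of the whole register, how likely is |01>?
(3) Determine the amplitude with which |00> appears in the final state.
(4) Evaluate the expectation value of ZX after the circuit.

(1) |10> carries amplitude 0 in the final state. Key observation: the block from step 15 through step 18 cancels to the identity and can be dropped.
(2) The probability of measuring |01> is 1/2.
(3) The final state's coefficient on |00> equals sqrt(2)*I/2.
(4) The observable ZX averages to -1.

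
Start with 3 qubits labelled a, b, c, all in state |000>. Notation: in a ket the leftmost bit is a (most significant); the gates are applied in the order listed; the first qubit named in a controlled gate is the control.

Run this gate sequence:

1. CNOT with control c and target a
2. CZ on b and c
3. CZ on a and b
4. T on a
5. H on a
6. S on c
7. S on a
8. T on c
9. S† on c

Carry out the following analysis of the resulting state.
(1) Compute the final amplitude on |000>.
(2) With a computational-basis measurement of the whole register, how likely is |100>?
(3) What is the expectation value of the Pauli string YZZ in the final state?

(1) The final state's coefficient on |000> equals sqrt(2)/2.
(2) The probability of measuring |100> is 1/2.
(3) The expectation value of YZZ is 1.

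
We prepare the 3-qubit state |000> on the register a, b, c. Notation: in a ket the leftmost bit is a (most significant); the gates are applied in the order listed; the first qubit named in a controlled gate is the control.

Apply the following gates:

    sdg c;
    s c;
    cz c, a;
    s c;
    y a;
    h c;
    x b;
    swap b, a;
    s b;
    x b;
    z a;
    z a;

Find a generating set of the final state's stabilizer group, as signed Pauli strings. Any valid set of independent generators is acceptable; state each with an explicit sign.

The stabilizer group can be generated by +IIX, -ZII, +IZI, among other valid generating sets.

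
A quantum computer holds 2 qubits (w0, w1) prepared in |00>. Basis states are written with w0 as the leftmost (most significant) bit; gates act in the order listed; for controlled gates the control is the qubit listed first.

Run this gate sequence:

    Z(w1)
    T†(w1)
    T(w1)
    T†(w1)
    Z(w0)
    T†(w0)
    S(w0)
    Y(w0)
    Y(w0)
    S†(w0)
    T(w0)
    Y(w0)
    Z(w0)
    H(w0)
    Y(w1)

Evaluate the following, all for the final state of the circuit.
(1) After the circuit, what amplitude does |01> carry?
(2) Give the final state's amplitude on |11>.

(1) The amplitude on |01> is sqrt(2)/2. Key observation: steps 6-11 multiply out to the identity, so the circuit reduces to the remaining gates.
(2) The final state's coefficient on |11> equals -sqrt(2)/2.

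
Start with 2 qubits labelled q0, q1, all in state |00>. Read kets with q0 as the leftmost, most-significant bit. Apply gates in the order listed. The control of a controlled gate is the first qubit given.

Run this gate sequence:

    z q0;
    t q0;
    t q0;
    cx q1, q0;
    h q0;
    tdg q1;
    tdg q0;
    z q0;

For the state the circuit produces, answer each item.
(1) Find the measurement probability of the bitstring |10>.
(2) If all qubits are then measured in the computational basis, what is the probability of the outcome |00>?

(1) A full measurement returns |10> with probability 1/2.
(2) The probability of measuring |00> is 1/2.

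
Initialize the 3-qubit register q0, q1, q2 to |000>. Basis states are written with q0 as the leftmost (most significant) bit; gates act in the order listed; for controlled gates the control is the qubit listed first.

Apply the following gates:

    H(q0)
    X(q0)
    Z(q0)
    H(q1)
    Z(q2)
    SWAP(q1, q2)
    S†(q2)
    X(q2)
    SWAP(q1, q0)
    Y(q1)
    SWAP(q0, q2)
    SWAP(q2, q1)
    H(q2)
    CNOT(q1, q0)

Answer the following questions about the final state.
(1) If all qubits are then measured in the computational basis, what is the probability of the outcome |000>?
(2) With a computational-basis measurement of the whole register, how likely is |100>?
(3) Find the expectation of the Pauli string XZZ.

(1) Outcome |000> occurs with probability 1/2.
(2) The probability of measuring |100> is 1/2.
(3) The expectation value of XZZ is 0.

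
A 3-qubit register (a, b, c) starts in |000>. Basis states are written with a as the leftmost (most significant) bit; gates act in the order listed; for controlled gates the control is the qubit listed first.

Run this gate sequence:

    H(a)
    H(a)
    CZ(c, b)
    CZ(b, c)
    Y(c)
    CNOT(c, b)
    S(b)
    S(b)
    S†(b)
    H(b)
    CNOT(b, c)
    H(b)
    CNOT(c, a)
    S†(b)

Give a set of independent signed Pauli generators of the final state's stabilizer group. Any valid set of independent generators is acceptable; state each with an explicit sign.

The final state is stabilized by the group generated by -XZX, +IYZ, +ZIZ; other independent generating sets are equally valid. Key observation: gates 8-9 undo each other exactly, leaving only the rest of the circuit to track.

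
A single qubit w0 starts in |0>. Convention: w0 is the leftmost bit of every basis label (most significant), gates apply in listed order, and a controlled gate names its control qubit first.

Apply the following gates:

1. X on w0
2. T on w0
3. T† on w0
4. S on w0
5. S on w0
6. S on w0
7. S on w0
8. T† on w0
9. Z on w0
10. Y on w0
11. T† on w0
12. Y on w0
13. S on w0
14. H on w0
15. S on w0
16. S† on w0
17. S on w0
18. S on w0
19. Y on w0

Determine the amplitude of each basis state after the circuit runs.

The final amplitudes are sqrt(2)*exp(3*I*pi/4)/2 on |0>, -sqrt(2)*exp(3*I*pi/4)/2 on |1>. Key observation: steps 4-7 multiply out to the identity, so the circuit reduces to the remaining gates.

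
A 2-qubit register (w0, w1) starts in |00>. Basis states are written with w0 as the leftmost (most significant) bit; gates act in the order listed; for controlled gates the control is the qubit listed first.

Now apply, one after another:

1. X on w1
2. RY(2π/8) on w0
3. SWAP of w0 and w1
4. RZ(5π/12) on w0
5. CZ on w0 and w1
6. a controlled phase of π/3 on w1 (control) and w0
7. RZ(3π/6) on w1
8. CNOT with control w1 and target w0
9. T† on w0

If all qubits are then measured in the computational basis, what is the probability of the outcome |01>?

Outcome |01> occurs with probability 1/2 - sqrt(2)/4.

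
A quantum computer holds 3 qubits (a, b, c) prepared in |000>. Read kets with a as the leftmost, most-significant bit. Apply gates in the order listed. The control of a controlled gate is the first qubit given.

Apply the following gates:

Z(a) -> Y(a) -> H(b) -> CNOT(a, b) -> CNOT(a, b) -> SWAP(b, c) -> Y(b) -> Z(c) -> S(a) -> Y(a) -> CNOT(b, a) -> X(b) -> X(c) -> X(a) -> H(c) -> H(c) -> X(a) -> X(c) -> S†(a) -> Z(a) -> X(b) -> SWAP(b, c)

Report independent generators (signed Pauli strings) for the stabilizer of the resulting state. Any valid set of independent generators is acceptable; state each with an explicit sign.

One valid set of independent stabilizer generators is -IXI, -ZII, -IIZ (any independent generating set of the same group is equally correct). Key observation: the block from step 13 through step 18 cancels to the identity and can be dropped.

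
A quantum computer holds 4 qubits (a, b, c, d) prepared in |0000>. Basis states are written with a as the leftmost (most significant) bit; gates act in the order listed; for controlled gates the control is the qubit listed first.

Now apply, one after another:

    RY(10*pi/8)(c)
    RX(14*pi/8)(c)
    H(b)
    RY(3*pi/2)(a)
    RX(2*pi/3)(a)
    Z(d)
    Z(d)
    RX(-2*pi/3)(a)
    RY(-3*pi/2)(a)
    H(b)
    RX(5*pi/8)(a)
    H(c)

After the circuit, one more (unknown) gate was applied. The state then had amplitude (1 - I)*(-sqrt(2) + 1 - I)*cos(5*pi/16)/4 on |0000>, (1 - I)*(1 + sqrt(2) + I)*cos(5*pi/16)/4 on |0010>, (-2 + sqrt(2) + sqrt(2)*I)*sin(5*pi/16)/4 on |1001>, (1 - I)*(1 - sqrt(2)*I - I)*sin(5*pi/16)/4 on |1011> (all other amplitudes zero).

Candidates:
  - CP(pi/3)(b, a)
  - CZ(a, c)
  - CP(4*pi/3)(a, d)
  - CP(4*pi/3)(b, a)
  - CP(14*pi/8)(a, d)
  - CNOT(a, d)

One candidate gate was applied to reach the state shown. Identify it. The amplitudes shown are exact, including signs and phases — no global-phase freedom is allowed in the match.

It was CNOT(a, d) that produced the state shown. Key observation: the block from step 3 through step 10 cancels to the identity and can be dropped.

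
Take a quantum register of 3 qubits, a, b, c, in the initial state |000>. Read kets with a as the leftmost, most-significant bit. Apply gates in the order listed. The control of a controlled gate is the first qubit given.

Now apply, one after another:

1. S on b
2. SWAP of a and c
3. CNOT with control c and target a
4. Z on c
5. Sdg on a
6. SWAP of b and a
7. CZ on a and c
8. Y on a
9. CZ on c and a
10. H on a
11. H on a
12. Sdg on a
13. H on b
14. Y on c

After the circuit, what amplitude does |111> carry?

|111> carries amplitude sqrt(2)*I/2 in the final state.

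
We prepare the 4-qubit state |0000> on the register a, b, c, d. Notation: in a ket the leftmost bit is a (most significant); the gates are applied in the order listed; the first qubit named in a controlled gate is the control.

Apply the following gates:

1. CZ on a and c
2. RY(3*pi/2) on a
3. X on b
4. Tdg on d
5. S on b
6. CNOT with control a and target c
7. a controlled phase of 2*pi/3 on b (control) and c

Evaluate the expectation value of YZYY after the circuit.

The expectation value of YZYY is 0.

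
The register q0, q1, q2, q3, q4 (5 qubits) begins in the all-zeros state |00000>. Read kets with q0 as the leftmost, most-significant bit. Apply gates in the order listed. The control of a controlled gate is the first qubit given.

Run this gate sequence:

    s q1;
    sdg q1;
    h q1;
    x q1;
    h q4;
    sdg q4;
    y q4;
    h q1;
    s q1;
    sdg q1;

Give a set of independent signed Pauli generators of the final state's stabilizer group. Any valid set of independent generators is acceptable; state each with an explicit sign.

The final state is stabilized by the group generated by -IIIIY, +ZIIII, +IZIII, +IIZII, +IIIZI; other independent generating sets are equally valid.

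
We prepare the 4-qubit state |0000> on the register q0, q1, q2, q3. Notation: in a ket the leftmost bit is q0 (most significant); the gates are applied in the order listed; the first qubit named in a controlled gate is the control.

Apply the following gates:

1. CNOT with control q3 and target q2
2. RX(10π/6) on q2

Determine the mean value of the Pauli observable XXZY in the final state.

The expectation value of XXZY is 0.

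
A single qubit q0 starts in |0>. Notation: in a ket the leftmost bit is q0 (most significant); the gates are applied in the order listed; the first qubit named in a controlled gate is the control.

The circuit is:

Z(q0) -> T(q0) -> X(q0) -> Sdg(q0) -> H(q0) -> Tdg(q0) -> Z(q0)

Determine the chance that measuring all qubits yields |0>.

Outcome |0> occurs with probability 1/2.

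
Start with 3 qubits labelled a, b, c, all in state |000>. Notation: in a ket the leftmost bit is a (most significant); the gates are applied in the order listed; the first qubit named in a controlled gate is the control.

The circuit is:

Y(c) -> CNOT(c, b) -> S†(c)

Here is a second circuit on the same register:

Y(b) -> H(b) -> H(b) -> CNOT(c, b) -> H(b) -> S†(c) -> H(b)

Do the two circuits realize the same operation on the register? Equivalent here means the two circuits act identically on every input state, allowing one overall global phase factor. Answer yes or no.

No — the two circuits implement different unitaries, even allowing a global phase.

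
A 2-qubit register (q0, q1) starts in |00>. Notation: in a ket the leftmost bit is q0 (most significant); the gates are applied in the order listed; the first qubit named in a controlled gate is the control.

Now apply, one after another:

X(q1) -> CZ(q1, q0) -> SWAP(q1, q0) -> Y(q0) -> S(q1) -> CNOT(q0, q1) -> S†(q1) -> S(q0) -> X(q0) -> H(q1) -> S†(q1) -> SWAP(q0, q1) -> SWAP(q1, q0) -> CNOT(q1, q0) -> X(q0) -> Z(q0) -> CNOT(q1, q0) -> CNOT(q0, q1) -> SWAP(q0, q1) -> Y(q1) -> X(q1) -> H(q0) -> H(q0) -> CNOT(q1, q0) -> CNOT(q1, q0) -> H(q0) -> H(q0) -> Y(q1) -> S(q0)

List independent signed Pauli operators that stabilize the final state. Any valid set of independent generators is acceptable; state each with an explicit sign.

One valid set of independent stabilizer generators is -XI, -IZ (any independent generating set of the same group is equally correct).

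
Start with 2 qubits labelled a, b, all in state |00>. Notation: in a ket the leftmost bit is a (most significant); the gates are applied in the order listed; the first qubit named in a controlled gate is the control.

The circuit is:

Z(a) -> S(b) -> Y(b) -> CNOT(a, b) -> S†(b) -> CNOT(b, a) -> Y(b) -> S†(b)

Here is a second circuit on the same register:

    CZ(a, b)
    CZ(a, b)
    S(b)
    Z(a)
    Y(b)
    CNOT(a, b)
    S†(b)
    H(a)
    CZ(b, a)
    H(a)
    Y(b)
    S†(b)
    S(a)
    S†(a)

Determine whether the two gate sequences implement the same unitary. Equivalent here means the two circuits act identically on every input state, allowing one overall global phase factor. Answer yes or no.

Yes, they are equivalent — the unitaries differ by at most a global phase.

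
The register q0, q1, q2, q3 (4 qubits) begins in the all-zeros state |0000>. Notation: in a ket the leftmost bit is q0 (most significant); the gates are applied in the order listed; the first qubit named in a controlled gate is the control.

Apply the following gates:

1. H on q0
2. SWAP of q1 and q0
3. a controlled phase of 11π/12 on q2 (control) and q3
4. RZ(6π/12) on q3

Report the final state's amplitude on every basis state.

The resulting statevector has amplitude -sqrt(2)*exp(3*I*pi/4)/2 on |0000>, -sqrt(2)*exp(3*I*pi/4)/2 on |0100>, and 0 on every other basis state.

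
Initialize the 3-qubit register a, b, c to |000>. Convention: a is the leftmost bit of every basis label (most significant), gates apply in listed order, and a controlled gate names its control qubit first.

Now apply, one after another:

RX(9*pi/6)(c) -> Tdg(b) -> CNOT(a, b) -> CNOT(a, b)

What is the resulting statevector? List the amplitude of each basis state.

After the circuit, the state carries amplitude -sqrt(2)/2 on |000>, -sqrt(2)*I/2 on |001>, and 0 on every other basis state.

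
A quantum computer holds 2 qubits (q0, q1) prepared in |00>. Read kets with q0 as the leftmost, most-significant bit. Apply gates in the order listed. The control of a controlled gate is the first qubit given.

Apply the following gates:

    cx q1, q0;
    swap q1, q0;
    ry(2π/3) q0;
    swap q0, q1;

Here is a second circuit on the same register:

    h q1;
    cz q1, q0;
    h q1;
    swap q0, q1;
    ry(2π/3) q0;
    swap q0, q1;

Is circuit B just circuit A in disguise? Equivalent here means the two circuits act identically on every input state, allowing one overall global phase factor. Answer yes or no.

No — the two circuits implement different unitaries, even allowing a global phase.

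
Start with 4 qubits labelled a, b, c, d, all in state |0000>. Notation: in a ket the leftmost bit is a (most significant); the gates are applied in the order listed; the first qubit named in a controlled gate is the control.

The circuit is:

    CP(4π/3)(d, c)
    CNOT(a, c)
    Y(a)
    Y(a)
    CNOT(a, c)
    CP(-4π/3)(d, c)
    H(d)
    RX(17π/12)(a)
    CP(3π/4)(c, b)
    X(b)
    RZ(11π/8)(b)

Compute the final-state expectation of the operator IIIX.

In the final state, IIIX has expectation 1. Key observation: the block from step 1 through step 6 cancels to the identity and can be dropped.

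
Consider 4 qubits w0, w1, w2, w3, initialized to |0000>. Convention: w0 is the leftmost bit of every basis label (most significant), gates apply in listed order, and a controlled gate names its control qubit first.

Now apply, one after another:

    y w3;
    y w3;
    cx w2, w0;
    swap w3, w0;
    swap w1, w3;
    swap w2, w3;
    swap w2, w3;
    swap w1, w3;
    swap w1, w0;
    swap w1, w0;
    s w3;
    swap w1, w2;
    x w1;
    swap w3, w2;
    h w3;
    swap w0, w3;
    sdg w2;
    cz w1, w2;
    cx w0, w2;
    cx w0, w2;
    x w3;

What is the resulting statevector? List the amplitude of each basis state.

The resulting statevector has amplitude sqrt(2)/2 on |0101>, sqrt(2)/2 on |1101>, and 0 on every other basis state. Key observation: steps 6-7 multiply out to the identity, so the circuit reduces to the remaining gates.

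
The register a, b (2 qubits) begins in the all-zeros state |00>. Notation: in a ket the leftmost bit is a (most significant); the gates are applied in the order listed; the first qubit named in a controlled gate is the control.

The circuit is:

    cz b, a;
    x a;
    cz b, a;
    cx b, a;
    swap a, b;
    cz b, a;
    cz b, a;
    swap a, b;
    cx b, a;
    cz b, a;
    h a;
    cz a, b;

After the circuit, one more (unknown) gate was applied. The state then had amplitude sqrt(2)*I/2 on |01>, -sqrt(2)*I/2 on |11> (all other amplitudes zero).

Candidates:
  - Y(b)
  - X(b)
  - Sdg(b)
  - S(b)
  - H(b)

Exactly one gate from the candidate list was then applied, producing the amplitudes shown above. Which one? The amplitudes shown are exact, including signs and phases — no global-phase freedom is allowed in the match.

It was Y(b) that produced the state shown. Key observation: the block from step 3 through step 10 cancels to the identity and can be dropped.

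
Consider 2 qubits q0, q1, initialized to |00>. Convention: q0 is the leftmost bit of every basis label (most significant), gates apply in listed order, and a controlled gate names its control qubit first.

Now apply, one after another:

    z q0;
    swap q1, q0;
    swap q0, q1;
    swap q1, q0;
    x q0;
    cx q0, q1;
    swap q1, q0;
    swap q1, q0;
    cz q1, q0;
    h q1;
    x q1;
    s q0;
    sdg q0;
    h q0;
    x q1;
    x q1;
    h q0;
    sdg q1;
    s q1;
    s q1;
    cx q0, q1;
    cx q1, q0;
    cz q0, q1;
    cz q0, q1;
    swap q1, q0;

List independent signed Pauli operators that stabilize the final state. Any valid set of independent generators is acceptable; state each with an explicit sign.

The final state is stabilized by the group generated by -XY, -ZZ; other independent generating sets are equally valid. Key observation: the block from step 12 through step 13 cancels to the identity and can be dropped.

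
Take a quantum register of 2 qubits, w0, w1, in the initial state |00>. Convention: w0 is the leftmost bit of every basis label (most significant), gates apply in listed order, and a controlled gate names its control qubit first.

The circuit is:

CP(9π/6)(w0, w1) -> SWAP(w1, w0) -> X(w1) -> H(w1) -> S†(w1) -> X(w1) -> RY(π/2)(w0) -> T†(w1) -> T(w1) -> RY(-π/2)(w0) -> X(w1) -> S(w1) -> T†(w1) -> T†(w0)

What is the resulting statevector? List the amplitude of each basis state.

The resulting statevector has amplitude sqrt(2)/2 on |00>, sqrt(2)*exp(3*I*pi/4)/2 on |01>, 0 on |10>, 0 on |11>.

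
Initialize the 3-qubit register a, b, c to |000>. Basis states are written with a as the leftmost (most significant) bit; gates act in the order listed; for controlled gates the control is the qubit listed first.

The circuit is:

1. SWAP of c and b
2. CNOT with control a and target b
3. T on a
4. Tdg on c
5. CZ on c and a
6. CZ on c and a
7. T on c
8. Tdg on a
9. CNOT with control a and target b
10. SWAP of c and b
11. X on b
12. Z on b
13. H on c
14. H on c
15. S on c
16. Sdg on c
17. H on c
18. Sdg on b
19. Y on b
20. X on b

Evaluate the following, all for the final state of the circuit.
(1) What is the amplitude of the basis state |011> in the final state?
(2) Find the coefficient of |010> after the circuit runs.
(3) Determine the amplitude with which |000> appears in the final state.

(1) |011> carries amplitude sqrt(2)/2 in the final state. Key observation: the block from step 2 through step 9 cancels to the identity and can be dropped.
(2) The amplitude on |010> is sqrt(2)/2.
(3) The final state's coefficient on |000> equals 0.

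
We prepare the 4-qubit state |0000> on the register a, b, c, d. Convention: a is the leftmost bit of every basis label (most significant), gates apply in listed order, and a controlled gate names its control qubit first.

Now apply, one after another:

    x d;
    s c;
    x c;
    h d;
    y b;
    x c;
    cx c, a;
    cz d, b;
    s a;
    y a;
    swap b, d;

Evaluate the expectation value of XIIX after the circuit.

The expectation value of XIIX is 0.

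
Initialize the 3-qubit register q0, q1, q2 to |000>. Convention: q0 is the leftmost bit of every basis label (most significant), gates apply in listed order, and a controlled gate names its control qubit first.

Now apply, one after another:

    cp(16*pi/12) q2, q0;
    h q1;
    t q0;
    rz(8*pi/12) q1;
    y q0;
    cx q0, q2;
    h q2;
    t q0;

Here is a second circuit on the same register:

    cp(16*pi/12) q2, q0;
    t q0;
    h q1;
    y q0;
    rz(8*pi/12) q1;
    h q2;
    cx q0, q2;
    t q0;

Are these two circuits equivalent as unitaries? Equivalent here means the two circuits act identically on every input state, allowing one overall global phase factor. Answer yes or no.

No, they are not equivalent — no single phase factor reconciles the two unitaries.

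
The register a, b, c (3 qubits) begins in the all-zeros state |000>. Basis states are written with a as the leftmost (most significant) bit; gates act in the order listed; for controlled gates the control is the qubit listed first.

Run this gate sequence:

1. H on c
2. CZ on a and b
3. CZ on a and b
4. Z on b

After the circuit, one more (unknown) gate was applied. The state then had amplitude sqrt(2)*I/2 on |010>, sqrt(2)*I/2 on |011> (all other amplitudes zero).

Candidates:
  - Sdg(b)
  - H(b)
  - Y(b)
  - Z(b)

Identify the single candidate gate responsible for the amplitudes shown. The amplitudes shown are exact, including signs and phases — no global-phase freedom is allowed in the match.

It was Y(b) that produced the state shown. Key observation: gates 2-3 undo each other exactly, leaving only the rest of the circuit to track.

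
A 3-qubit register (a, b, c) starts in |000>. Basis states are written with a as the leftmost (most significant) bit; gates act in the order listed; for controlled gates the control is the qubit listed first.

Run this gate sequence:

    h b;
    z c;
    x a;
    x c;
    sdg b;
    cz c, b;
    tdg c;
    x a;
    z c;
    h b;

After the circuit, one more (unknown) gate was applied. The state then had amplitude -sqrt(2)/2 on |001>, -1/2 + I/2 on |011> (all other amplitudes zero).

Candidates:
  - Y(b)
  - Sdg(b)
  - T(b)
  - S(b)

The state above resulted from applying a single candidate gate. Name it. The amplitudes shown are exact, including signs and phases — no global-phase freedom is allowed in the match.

It was T(b) that produced the state shown.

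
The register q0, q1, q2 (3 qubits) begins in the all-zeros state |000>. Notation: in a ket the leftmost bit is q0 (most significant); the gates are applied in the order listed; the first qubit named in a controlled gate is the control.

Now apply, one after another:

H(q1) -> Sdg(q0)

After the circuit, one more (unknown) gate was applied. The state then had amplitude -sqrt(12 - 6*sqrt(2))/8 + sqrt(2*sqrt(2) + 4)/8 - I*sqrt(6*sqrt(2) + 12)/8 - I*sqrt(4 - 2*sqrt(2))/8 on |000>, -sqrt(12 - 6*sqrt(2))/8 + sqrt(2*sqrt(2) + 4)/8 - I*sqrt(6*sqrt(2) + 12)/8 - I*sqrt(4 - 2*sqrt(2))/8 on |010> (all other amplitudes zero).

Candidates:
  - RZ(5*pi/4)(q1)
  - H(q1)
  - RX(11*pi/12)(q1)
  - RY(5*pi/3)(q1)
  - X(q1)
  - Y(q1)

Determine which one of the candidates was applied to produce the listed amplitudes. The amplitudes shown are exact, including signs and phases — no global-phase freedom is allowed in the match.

The applied gate was RX(11*pi/12)(q1).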